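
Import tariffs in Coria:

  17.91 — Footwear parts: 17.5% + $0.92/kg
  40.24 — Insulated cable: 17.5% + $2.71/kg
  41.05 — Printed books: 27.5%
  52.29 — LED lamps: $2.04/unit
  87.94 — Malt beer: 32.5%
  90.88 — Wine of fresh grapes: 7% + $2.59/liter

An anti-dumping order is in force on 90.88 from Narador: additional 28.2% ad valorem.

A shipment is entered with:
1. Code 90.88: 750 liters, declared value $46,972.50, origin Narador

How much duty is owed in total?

Line 1 (90.88, Narador, 750 liters, $46,972.50):
Base rate for 90.88 is 7% + $2.59/liter.
Additional duty on 90.88 from Narador: +28.2%. Applied ad valorem rate: 7% + 28.2% = 35.2%.
Duty = $46,972.50 × 35.2% + 750 × $2.59 = $18,476.82.

$18,476.82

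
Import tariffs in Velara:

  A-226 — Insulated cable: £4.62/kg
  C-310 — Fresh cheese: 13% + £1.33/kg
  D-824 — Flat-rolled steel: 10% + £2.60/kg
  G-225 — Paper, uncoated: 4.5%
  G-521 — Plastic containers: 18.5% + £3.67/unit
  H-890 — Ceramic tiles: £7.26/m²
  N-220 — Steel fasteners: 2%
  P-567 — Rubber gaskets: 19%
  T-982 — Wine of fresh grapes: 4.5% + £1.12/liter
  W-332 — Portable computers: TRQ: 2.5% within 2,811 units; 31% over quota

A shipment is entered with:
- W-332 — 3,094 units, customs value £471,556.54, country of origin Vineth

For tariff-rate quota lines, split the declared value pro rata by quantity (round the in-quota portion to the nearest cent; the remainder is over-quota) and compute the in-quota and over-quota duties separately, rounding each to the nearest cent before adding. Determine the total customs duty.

Line 1 (W-332, Vineth, 3,094 units, £471,556.54):
Code W-332 is under a tariff-rate quota (threshold 2,811 units). In-quota: 2,811 units at 2.5%; over-quota: 283 units at 31%.
Pro-rata value split: in-quota = £471,556.54 × 2,811/3,094 = £428,424.51; over-quota = £471,556.54 − £428,424.51 = £43,132.03.
In-quota duty = £428,424.51 × 2.5% = £10,710.61. Over-quota duty = £43,132.03 × 31% = £13,370.93.
Line duty = £10,710.61 + £13,370.93 = £24,081.54.

£24,081.54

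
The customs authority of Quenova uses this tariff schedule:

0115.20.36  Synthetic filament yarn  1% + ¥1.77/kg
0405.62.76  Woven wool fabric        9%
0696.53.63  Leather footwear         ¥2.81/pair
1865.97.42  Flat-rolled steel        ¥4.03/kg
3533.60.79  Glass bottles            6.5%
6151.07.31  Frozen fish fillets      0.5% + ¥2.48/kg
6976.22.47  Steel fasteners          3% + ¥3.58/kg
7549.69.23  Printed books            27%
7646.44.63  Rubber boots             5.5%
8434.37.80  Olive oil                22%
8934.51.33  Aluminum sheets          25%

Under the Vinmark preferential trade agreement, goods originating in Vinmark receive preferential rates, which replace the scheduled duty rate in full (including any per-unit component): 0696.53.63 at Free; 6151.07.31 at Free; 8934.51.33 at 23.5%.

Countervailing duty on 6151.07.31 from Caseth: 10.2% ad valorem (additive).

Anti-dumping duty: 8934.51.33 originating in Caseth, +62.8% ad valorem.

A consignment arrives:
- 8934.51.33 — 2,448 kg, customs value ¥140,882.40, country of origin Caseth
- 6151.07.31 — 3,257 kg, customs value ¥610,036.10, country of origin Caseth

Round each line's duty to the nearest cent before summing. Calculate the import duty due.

Line 1 (8934.51.33, Caseth, 2,448 kg, ¥140,882.40):
Base rate for 8934.51.33 is 25%.
8934.51.33 has an FTA preferential rate, but origin Caseth is not Vinmark; base rate stands.
Additional duty on 8934.51.33 from Caseth: +62.8%. Applied ad valorem rate: 25% + 62.8% = 87.8%.
Duty = ¥140,882.40 × 87.8% = ¥123,694.75.
Line 2 (6151.07.31, Caseth, 3,257 kg, ¥610,036.10):
Base rate for 6151.07.31 is 0.5% + ¥2.48/kg.
6151.07.31 has an FTA preferential rate, but origin Caseth is not Vinmark; base rate stands.
Additional duty on 6151.07.31 from Caseth: +10.2%. Applied ad valorem rate: 0.5% + 10.2% = 10.7%.
Duty = ¥610,036.10 × 10.7% + 3,257 × ¥2.48 = ¥73,351.22.
Total = ¥123,694.75 + ¥73,351.22 = ¥197,045.97.

¥197,045.97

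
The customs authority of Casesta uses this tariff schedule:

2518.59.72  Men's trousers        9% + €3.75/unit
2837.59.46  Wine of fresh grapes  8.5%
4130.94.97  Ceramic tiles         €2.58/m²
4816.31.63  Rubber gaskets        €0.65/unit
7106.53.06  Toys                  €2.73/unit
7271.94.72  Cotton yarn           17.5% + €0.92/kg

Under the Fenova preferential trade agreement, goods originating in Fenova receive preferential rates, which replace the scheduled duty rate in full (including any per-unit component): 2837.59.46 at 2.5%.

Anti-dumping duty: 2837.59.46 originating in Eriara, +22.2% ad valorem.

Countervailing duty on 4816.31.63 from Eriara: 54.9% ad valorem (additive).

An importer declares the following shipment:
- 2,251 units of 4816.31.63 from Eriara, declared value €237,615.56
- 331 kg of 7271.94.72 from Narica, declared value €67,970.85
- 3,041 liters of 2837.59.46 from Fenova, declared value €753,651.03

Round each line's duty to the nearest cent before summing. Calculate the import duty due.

Line 1 (4816.31.63, Eriara, 2,251 units, €237,615.56):
Base rate for 4816.31.63 is €0.65/unit.
Additional duty on 4816.31.63 from Eriara: +54.9% ad valorem. Applied ad valorem rate = 54.9%.
Duty = €237,615.56 × 54.9% + 2,251 × €0.65 = €131,914.09.
Line 2 (7271.94.72, Narica, 331 kg, €67,970.85):
Base rate for 7271.94.72 is 17.5% + €0.92/kg.
Duty = €67,970.85 × 17.5% + 331 × €0.92 = €12,199.42.
Line 3 (2837.59.46, Fenova, 3,041 liters, €753,651.03):
Base rate for 2837.59.46 is 8.5%.
Origin Fenova qualifies under the Casesta–Fenova agreement and 2837.59.46 is covered: preferential rate 2.5% applies instead.
The additional-duty order on 2837.59.46 targets Eriara, not Fenova; it does not apply.
Duty = €753,651.03 × 2.5% = €18,841.28.
Total = €131,914.09 + €12,199.42 + €18,841.28 = €162,954.79.

€162,954.79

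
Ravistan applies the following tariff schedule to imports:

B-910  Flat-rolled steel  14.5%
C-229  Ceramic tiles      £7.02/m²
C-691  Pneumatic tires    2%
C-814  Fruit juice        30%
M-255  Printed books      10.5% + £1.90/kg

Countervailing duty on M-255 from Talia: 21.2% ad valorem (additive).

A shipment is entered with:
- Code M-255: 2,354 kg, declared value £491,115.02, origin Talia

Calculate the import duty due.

Line 1 (M-255, Talia, 2,354 kg, £491,115.02):
Base rate for M-255 is 10.5% + £1.90/kg.
Additional duty on M-255 from Talia: +21.2%. Applied ad valorem rate: 10.5% + 21.2% = 31.7%.
Duty = £491,115.02 × 31.7% + 2,354 × £1.90 = £160,156.06.

£160,156.06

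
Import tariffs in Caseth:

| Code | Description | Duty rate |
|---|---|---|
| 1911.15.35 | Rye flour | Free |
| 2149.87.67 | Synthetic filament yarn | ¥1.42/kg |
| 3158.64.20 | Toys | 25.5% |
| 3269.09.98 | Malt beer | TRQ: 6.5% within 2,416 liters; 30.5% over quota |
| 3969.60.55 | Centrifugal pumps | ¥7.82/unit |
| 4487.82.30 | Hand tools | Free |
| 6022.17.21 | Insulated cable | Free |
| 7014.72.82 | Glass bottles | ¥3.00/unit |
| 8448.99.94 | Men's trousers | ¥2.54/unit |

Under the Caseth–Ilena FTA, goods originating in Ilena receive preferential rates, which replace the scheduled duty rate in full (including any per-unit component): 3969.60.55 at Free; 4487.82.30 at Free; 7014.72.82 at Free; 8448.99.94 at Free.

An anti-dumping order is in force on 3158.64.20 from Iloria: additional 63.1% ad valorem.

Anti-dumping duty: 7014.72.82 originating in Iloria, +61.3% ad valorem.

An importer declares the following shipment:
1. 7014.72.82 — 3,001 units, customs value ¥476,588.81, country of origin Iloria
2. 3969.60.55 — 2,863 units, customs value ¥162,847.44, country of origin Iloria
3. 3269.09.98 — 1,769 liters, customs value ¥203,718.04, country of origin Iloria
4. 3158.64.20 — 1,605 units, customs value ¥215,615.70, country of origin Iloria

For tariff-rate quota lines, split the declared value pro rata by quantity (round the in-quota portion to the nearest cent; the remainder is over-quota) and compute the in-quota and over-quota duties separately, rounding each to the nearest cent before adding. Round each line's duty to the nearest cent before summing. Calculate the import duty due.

Line 1 (7014.72.82, Iloria, 3,001 units, ¥476,588.81):
Base rate for 7014.72.82 is ¥3.00/unit.
7014.72.82 has an FTA preferential rate, but origin Iloria is not Ilena; base rate stands.
Additional duty on 7014.72.82 from Iloria: +61.3% ad valorem. Applied ad valorem rate = 61.3%.
Duty = ¥476,588.81 × 61.3% + 3,001 × ¥3.00 = ¥301,151.94.
Line 2 (3969.60.55, Iloria, 2,863 units, ¥162,847.44):
Base rate for 3969.60.55 is ¥7.82/unit.
3969.60.55 has an FTA preferential rate, but origin Iloria is not Ilena; base rate stands.
Duty = 2,863 × ¥7.82 = ¥22,388.66.
Line 3 (3269.09.98, Iloria, 1,769 liters, ¥203,718.04):
Code 3269.09.98 is under a tariff-rate quota (threshold 2,416 liters). Quantity 1,769 liters is within the quota, so the in-quota rate 6.5% applies to the full value.
Duty = ¥203,718.04 × 6.5% = ¥13,241.67.
Line 4 (3158.64.20, Iloria, 1,605 units, ¥215,615.70):
Base rate for 3158.64.20 is 25.5%.
Additional duty on 3158.64.20 from Iloria: +63.1%. Applied ad valorem rate: 25.5% + 63.1% = 88.6%.
Duty = ¥215,615.70 × 88.6% = ¥191,035.51.
Total = ¥301,151.94 + ¥22,388.66 + ¥13,241.67 + ¥191,035.51 = ¥527,817.78.

¥527,817.78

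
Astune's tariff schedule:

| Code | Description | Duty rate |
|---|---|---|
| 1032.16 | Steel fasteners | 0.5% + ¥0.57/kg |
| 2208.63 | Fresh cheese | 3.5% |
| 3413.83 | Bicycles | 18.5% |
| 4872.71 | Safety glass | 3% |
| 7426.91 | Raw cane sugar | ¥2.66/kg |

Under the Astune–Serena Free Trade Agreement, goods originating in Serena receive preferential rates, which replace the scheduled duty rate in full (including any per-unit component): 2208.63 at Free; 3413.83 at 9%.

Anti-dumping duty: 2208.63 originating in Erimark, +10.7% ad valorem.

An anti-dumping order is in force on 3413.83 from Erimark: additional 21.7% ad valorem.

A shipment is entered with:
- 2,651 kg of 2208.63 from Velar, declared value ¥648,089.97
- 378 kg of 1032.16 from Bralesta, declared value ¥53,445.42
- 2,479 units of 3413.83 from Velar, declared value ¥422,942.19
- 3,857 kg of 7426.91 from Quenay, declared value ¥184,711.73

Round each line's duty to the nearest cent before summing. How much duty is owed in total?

Line 1 (2208.63, Velar, 2,651 kg, ¥648,089.97):
Base rate for 2208.63 is 3.5%.
2208.63 has an FTA preferential rate, but origin Velar is not Serena; base rate stands.
The additional-duty order on 2208.63 targets Erimark, not Velar; it does not apply.
Duty = ¥648,089.97 × 3.5% = ¥22,683.15.
Line 2 (1032.16, Bralesta, 378 kg, ¥53,445.42):
Base rate for 1032.16 is 0.5% + ¥0.57/kg.
Duty = ¥53,445.42 × 0.5% + 378 × ¥0.57 = ¥482.69.
Line 3 (3413.83, Velar, 2,479 units, ¥422,942.19):
Base rate for 3413.83 is 18.5%.
3413.83 has an FTA preferential rate, but origin Velar is not Serena; base rate stands.
The additional-duty order on 3413.83 targets Erimark, not Velar; it does not apply.
Duty = ¥422,942.19 × 18.5% = ¥78,244.31.
Line 4 (7426.91, Quenay, 3,857 kg, ¥184,711.73):
Base rate for 7426.91 is ¥2.66/kg.
Duty = 3,857 × ¥2.66 = ¥10,259.62.
Total = ¥22,683.15 + ¥482.69 + ¥78,244.31 + ¥10,259.62 = ¥111,669.77.

¥111,669.77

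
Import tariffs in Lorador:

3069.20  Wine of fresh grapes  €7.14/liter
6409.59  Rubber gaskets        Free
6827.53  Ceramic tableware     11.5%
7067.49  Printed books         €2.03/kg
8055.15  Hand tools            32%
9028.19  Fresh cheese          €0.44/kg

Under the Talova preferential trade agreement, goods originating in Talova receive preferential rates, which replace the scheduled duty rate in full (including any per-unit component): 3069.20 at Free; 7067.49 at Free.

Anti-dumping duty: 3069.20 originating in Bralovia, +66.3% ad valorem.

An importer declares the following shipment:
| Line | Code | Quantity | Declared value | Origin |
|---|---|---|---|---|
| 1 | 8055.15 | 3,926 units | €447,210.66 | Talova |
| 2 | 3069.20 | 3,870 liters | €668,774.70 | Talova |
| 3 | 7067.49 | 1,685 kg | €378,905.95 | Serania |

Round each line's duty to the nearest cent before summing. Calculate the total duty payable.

Line 1 (8055.15, Talova, 3,926 units, €447,210.66):
Base rate for 8055.15 is 32%.
Origin Talova is the FTA partner but 8055.15 is not on the preference list; base rate stands.
Duty = €447,210.66 × 32% = €143,107.41.
Line 2 (3069.20, Talova, 3,870 liters, €668,774.70):
Base rate for 3069.20 is €7.14/liter.
Origin Talova qualifies under the Lorador–Talova agreement and 3069.20 is covered: preferential rate Free applies instead.
The additional-duty order on 3069.20 targets Bralovia, not Talova; it does not apply.
Duty = €668,774.70 × 0% = €0.00.
Line 3 (7067.49, Serania, 1,685 kg, €378,905.95):
Base rate for 7067.49 is €2.03/kg.
7067.49 has an FTA preferential rate, but origin Serania is not Talova; base rate stands.
Duty = 1,685 × €2.03 = €3,420.55.
Total = €143,107.41 + €0.00 + €3,420.55 = €146,527.96.

€146,527.96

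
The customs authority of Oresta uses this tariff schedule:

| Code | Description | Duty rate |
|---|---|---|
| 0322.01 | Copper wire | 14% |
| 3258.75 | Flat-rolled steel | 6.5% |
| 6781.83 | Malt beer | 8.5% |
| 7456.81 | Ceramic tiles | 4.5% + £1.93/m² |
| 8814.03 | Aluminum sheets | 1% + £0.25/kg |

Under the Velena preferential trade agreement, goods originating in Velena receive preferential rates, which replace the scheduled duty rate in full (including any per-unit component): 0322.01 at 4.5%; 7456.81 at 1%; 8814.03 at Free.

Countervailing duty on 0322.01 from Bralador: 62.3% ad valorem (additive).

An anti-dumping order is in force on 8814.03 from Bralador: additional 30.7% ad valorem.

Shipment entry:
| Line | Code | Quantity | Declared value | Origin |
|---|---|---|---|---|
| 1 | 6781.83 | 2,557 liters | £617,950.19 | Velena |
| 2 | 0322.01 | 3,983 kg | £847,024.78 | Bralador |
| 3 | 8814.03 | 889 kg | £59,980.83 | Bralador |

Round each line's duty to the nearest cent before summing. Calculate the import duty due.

£718,041.85

Line 1 (6781.83, Velena, 2,557 liters, £617,950.19):
Base rate for 6781.83 is 8.5%.
Origin Velena is the FTA partner but 6781.83 is not on the preference list; base rate stands.
Duty = £617,950.19 × 8.5% = £52,525.77.
Line 2 (0322.01, Bralador, 3,983 kg, £847,024.78):
Base rate for 0322.01 is 14%.
0322.01 has an FTA preferential rate, but origin Bralador is not Velena; base rate stands.
Additional duty on 0322.01 from Bralador: +62.3%. Applied ad valorem rate: 14% + 62.3% = 76.3%.
Duty = £847,024.78 × 76.3% = £646,279.91.
Line 3 (8814.03, Bralador, 889 kg, £59,980.83):
Base rate for 8814.03 is 1% + £0.25/kg.
8814.03 has an FTA preferential rate, but origin Bralador is not Velena; base rate stands.
Additional duty on 8814.03 from Bralador: +30.7%. Applied ad valorem rate: 1% + 30.7% = 31.7%.
Duty = £59,980.83 × 31.7% + 889 × £0.25 = £19,236.17.
Total = £52,525.77 + £646,279.91 + £19,236.17 = £718,041.85.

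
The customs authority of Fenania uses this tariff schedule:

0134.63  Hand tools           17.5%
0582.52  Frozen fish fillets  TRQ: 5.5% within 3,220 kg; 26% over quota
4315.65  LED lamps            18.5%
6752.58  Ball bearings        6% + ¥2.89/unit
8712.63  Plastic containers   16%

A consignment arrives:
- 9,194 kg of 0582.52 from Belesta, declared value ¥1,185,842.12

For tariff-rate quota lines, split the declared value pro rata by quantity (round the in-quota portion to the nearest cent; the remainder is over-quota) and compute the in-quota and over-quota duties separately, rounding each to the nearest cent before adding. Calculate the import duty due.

Line 1 (0582.52, Belesta, 9,194 kg, ¥1,185,842.12):
Code 0582.52 is under a tariff-rate quota (threshold 3,220 kg). In-quota: 3,220 kg at 5.5%; over-quota: 5,974 kg at 26%.
Pro-rata value split: in-quota = ¥1,185,842.12 × 3,220/9,194 = ¥415,315.60; over-quota = ¥1,185,842.12 − ¥415,315.60 = ¥770,526.52.
In-quota duty = ¥415,315.60 × 5.5% = ¥22,842.36. Over-quota duty = ¥770,526.52 × 26% = ¥200,336.90.
Line duty = ¥22,842.36 + ¥200,336.90 = ¥223,179.26.

¥223,179.26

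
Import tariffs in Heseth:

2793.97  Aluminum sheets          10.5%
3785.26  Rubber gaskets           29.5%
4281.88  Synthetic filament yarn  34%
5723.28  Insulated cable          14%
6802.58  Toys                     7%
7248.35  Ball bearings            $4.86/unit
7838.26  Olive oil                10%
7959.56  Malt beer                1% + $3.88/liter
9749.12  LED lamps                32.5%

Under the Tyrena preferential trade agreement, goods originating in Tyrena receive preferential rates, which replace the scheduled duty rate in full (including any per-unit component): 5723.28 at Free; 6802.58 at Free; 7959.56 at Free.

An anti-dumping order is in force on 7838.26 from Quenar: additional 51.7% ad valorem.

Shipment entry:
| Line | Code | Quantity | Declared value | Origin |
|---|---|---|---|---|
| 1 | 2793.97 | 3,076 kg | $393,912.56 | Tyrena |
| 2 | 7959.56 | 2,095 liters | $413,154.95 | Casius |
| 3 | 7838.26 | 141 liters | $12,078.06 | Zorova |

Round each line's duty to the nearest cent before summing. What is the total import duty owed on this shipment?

$54,828.78

Line 1 (2793.97, Tyrena, 3,076 kg, $393,912.56):
Base rate for 2793.97 is 10.5%.
Origin Tyrena is the FTA partner but 2793.97 is not on the preference list; base rate stands.
Duty = $393,912.56 × 10.5% = $41,360.82.
Line 2 (7959.56, Casius, 2,095 liters, $413,154.95):
Base rate for 7959.56 is 1% + $3.88/liter.
7959.56 has an FTA preferential rate, but origin Casius is not Tyrena; base rate stands.
Duty = $413,154.95 × 1% + 2,095 × $3.88 = $12,260.15.
Line 3 (7838.26, Zorova, 141 liters, $12,078.06):
Base rate for 7838.26 is 10%.
The additional-duty order on 7838.26 targets Quenar, not Zorova; it does not apply.
Duty = $12,078.06 × 10% = $1,207.81.
Total = $41,360.82 + $12,260.15 + $1,207.81 = $54,828.78.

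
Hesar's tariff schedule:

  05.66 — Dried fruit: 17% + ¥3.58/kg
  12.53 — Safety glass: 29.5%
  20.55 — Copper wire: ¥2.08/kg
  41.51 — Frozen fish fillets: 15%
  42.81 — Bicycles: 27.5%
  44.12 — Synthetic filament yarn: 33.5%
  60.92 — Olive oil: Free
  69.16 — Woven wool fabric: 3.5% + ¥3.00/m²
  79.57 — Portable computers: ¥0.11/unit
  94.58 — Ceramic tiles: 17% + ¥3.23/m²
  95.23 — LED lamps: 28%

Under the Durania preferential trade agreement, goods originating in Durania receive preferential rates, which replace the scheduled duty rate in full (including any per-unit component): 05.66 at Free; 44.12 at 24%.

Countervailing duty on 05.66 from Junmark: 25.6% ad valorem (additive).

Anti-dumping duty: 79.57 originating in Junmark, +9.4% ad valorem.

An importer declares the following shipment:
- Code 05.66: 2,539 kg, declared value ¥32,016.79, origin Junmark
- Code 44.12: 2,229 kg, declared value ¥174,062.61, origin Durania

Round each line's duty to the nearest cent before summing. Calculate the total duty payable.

Line 1 (05.66, Junmark, 2,539 kg, ¥32,016.79):
Base rate for 05.66 is 17% + ¥3.58/kg.
05.66 has an FTA preferential rate, but origin Junmark is not Durania; base rate stands.
Additional duty on 05.66 from Junmark: +25.6%. Applied ad valorem rate: 17% + 25.6% = 42.6%.
Duty = ¥32,016.79 × 42.6% + 2,539 × ¥3.58 = ¥22,728.77.
Line 2 (44.12, Durania, 2,229 kg, ¥174,062.61):
Base rate for 44.12 is 33.5%.
Origin Durania qualifies under the Hesar–Durania agreement and 44.12 is covered: preferential rate 24% applies instead.
Duty = ¥174,062.61 × 24% = ¥41,775.03.
Total = ¥22,728.77 + ¥41,775.03 = ¥64,503.80.

¥64,503.80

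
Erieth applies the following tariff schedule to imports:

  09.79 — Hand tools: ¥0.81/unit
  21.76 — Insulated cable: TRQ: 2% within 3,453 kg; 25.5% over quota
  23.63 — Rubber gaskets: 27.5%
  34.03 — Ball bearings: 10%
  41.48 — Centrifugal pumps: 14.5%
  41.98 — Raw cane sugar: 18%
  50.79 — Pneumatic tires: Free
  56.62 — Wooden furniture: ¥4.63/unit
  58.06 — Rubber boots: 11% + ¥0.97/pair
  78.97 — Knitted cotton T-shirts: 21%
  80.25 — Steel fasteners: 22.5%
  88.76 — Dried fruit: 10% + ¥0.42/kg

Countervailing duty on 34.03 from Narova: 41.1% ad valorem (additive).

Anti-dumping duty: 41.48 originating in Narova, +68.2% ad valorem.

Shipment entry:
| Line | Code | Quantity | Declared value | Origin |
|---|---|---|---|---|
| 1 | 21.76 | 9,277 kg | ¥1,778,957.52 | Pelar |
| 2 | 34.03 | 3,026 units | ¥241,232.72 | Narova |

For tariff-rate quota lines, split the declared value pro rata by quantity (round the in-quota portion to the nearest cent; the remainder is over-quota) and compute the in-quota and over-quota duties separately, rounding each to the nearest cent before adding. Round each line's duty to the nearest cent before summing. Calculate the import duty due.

¥421,299.48

Line 1 (21.76, Pelar, 9,277 kg, ¥1,778,957.52):
Code 21.76 is under a tariff-rate quota (threshold 3,453 kg). In-quota: 3,453 kg at 2%; over-quota: 5,824 kg at 25.5%.
Pro-rata value split: in-quota = ¥1,778,957.52 × 3,453/9,277 = ¥662,147.28; over-quota = ¥1,778,957.52 − ¥662,147.28 = ¥1,116,810.24.
In-quota duty = ¥662,147.28 × 2% = ¥13,242.95. Over-quota duty = ¥1,116,810.24 × 25.5% = ¥284,786.61.
Line duty = ¥13,242.95 + ¥284,786.61 = ¥298,029.56.
Line 2 (34.03, Narova, 3,026 units, ¥241,232.72):
Base rate for 34.03 is 10%.
Additional duty on 34.03 from Narova: +41.1%. Applied ad valorem rate: 10% + 41.1% = 51.1%.
Duty = ¥241,232.72 × 51.1% = ¥123,269.92.
Total = ¥298,029.56 + ¥123,269.92 = ¥421,299.48.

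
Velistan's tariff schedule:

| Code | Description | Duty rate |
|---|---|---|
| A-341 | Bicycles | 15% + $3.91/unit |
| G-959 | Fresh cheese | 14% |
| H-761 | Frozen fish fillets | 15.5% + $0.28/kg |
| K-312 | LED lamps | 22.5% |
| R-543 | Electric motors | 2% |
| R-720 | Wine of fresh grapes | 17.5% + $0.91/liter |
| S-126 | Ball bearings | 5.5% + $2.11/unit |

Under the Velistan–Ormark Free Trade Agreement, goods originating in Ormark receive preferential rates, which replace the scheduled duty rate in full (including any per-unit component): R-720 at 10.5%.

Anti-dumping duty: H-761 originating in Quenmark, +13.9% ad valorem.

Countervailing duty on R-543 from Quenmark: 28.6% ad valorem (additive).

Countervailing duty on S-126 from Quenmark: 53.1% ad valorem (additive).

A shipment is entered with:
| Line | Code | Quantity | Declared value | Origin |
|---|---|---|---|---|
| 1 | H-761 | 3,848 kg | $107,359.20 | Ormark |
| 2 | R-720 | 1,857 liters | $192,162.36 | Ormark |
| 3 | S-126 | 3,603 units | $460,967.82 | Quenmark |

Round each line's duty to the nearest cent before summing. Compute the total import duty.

Line 1 (H-761, Ormark, 3,848 kg, $107,359.20):
Base rate for H-761 is 15.5% + $0.28/kg.
Origin Ormark is the FTA partner but H-761 is not on the preference list; base rate stands.
The additional-duty order on H-761 targets Quenmark, not Ormark; it does not apply.
Duty = $107,359.20 × 15.5% + 3,848 × $0.28 = $17,718.12.
Line 2 (R-720, Ormark, 1,857 liters, $192,162.36):
Base rate for R-720 is 17.5% + $0.91/liter.
Origin Ormark qualifies under the Velistan–Ormark agreement and R-720 is covered: preferential rate 10.5% applies instead.
Duty = $192,162.36 × 10.5% = $20,177.05.
Line 3 (S-126, Quenmark, 3,603 units, $460,967.82):
Base rate for S-126 is 5.5% + $2.11/unit.
Additional duty on S-126 from Quenmark: +53.1%. Applied ad valorem rate: 5.5% + 53.1% = 58.6%.
Duty = $460,967.82 × 58.6% + 3,603 × $2.11 = $277,729.47.
Total = $17,718.12 + $20,177.05 + $277,729.47 = $315,624.64.

$315,624.64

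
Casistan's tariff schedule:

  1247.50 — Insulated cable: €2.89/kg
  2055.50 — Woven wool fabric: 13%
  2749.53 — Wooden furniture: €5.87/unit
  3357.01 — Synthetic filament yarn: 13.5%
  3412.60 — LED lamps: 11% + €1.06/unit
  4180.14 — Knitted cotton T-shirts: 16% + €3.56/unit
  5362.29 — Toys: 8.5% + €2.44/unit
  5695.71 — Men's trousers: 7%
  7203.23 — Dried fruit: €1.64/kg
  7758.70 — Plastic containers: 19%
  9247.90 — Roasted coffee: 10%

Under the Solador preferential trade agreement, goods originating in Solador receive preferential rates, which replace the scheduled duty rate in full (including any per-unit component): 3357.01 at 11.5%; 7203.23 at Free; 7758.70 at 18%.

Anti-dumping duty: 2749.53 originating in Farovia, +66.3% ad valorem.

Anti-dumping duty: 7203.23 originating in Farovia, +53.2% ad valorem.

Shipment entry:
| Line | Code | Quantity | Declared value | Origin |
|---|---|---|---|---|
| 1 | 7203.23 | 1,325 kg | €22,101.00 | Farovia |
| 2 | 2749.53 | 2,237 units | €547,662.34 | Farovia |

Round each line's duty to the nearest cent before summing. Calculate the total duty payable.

Line 1 (7203.23, Farovia, 1,325 kg, €22,101.00):
Base rate for 7203.23 is €1.64/kg.
7203.23 has an FTA preferential rate, but origin Farovia is not Solador; base rate stands.
Additional duty on 7203.23 from Farovia: +53.2% ad valorem. Applied ad valorem rate = 53.2%.
Duty = €22,101.00 × 53.2% + 1,325 × €1.64 = €13,930.73.
Line 2 (2749.53, Farovia, 2,237 units, €547,662.34):
Base rate for 2749.53 is €5.87/unit.
Additional duty on 2749.53 from Farovia: +66.3% ad valorem. Applied ad valorem rate = 66.3%.
Duty = €547,662.34 × 66.3% + 2,237 × €5.87 = €376,231.32.
Total = €13,930.73 + €376,231.32 = €390,162.05.

€390,162.05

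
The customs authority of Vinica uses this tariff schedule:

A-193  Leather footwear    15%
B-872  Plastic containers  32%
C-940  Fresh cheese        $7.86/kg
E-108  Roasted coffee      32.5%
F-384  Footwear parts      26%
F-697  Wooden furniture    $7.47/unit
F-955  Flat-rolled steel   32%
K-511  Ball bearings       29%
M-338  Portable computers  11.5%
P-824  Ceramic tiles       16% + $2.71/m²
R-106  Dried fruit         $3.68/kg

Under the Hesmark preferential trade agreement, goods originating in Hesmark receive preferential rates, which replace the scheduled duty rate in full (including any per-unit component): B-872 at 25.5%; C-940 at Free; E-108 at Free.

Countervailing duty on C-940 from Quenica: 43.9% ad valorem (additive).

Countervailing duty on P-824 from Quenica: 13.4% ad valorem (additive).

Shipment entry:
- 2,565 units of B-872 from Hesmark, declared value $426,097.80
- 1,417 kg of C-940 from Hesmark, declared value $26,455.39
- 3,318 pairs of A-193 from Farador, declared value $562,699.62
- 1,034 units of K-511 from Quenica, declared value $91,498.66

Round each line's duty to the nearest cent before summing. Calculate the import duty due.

$219,594.49

Line 1 (B-872, Hesmark, 2,565 units, $426,097.80):
Base rate for B-872 is 32%.
Origin Hesmark qualifies under the Vinica–Hesmark agreement and B-872 is covered: preferential rate 25.5% applies instead.
Duty = $426,097.80 × 25.5% = $108,654.94.
Line 2 (C-940, Hesmark, 1,417 kg, $26,455.39):
Base rate for C-940 is $7.86/kg.
Origin Hesmark qualifies under the Vinica–Hesmark agreement and C-940 is covered: preferential rate Free applies instead.
The additional-duty order on C-940 targets Quenica, not Hesmark; it does not apply.
Duty = $26,455.39 × 0% = $0.00.
Line 3 (A-193, Farador, 3,318 pairs, $562,699.62):
Base rate for A-193 is 15%.
Duty = $562,699.62 × 15% = $84,404.94.
Line 4 (K-511, Quenica, 1,034 units, $91,498.66):
Base rate for K-511 is 29%.
Duty = $91,498.66 × 29% = $26,534.61.
Total = $108,654.94 + $0.00 + $84,404.94 + $26,534.61 = $219,594.49.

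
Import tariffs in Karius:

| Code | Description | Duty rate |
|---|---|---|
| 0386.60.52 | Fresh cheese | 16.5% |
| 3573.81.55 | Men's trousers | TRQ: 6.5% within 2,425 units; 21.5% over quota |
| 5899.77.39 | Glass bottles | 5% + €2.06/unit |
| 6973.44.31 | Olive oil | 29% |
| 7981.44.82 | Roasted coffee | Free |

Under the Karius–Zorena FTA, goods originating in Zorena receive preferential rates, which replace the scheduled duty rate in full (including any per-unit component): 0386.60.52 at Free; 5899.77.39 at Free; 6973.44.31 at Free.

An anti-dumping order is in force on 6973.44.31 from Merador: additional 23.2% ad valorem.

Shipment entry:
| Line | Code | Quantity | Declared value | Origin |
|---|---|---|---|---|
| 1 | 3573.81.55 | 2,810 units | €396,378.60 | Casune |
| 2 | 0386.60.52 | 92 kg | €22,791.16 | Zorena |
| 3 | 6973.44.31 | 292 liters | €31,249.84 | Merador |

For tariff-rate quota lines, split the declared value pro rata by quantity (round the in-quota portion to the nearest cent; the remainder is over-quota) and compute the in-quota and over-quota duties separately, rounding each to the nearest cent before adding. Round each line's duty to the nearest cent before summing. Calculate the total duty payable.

€50,223.24

Line 1 (3573.81.55, Casune, 2,810 units, €396,378.60):
Code 3573.81.55 is under a tariff-rate quota (threshold 2,425 units). In-quota: 2,425 units at 6.5%; over-quota: 385 units at 21.5%.
Pro-rata value split: in-quota = €396,378.60 × 2,425/2,810 = €342,070.50; over-quota = €396,378.60 − €342,070.50 = €54,308.10.
In-quota duty = €342,070.50 × 6.5% = €22,234.58. Over-quota duty = €54,308.10 × 21.5% = €11,676.24.
Line duty = €22,234.58 + €11,676.24 = €33,910.82.
Line 2 (0386.60.52, Zorena, 92 kg, €22,791.16):
Base rate for 0386.60.52 is 16.5%.
Origin Zorena qualifies under the Karius–Zorena agreement and 0386.60.52 is covered: preferential rate Free applies instead.
Duty = €22,791.16 × 0% = €0.00.
Line 3 (6973.44.31, Merador, 292 liters, €31,249.84):
Base rate for 6973.44.31 is 29%.
6973.44.31 has an FTA preferential rate, but origin Merador is not Zorena; base rate stands.
Additional duty on 6973.44.31 from Merador: +23.2%. Applied ad valorem rate: 29% + 23.2% = 52.2%.
Duty = €31,249.84 × 52.2% = €16,312.42.
Total = €33,910.82 + €0.00 + €16,312.42 = €50,223.24.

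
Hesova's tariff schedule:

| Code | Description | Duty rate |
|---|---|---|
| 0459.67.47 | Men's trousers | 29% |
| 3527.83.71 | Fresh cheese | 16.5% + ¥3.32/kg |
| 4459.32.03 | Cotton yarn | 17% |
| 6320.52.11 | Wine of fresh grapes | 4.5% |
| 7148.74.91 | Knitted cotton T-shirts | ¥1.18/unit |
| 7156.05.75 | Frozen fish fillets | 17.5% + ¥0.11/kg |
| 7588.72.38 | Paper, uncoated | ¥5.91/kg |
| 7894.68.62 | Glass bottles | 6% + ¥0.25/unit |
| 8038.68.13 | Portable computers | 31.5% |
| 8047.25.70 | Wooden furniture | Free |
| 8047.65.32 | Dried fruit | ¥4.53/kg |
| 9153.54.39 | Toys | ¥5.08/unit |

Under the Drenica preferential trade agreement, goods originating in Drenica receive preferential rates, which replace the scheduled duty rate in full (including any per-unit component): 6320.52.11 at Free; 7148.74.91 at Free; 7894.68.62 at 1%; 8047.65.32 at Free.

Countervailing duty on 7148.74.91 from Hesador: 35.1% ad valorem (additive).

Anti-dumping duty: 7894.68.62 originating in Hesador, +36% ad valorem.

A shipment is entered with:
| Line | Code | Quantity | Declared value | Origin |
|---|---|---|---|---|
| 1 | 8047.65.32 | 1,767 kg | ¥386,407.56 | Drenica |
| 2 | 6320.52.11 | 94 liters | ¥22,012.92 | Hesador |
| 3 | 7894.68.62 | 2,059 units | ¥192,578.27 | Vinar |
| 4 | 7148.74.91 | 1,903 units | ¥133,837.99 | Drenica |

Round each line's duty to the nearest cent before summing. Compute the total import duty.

¥13,060.03

Line 1 (8047.65.32, Drenica, 1,767 kg, ¥386,407.56):
Base rate for 8047.65.32 is ¥4.53/kg.
Origin Drenica qualifies under the Hesova–Drenica agreement and 8047.65.32 is covered: preferential rate Free applies instead.
Duty = ¥386,407.56 × 0% = ¥0.00.
Line 2 (6320.52.11, Hesador, 94 liters, ¥22,012.92):
Base rate for 6320.52.11 is 4.5%.
6320.52.11 has an FTA preferential rate, but origin Hesador is not Drenica; base rate stands.
Duty = ¥22,012.92 × 4.5% = ¥990.58.
Line 3 (7894.68.62, Vinar, 2,059 units, ¥192,578.27):
Base rate for 7894.68.62 is 6% + ¥0.25/unit.
7894.68.62 has an FTA preferential rate, but origin Vinar is not Drenica; base rate stands.
The additional-duty order on 7894.68.62 targets Hesador, not Vinar; it does not apply.
Duty = ¥192,578.27 × 6% + 2,059 × ¥0.25 = ¥12,069.45.
Line 4 (7148.74.91, Drenica, 1,903 units, ¥133,837.99):
Base rate for 7148.74.91 is ¥1.18/unit.
Origin Drenica qualifies under the Hesova–Drenica agreement and 7148.74.91 is covered: preferential rate Free applies instead.
The additional-duty order on 7148.74.91 targets Hesador, not Drenica; it does not apply.
Duty = ¥133,837.99 × 0% = ¥0.00.
Total = ¥0.00 + ¥990.58 + ¥12,069.45 + ¥0.00 = ¥13,060.03.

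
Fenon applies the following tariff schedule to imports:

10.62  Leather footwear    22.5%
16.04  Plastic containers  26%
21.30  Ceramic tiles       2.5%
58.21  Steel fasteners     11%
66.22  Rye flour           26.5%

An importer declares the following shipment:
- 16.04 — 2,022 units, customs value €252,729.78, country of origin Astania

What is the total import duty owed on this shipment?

Line 1 (16.04, Astania, 2,022 units, €252,729.78):
Base rate for 16.04 is 26%.
Duty = €252,729.78 × 26% = €65,709.74.

€65,709.74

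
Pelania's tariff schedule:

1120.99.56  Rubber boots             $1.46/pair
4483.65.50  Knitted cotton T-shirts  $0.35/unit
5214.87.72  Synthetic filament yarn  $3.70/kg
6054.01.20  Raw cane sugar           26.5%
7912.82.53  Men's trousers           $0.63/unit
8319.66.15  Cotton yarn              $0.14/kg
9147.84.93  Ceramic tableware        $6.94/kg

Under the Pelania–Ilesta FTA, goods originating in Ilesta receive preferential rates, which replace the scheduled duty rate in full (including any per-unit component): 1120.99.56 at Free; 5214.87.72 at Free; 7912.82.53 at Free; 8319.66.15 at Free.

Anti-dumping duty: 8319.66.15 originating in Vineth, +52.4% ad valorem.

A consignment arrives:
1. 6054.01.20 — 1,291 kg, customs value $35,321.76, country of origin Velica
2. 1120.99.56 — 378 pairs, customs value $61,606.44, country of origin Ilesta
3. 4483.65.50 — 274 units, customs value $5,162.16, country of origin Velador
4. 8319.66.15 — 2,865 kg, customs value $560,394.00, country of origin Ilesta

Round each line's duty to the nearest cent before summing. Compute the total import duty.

Line 1 (6054.01.20, Velica, 1,291 kg, $35,321.76):
Base rate for 6054.01.20 is 26.5%.
Duty = $35,321.76 × 26.5% = $9,360.27.
Line 2 (1120.99.56, Ilesta, 378 pairs, $61,606.44):
Base rate for 1120.99.56 is $1.46/pair.
Origin Ilesta qualifies under the Pelania–Ilesta agreement and 1120.99.56 is covered: preferential rate Free applies instead.
Duty = $61,606.44 × 0% = $0.00.
Line 3 (4483.65.50, Velador, 274 units, $5,162.16):
Base rate for 4483.65.50 is $0.35/unit.
Duty = 274 × $0.35 = $95.90.
Line 4 (8319.66.15, Ilesta, 2,865 kg, $560,394.00):
Base rate for 8319.66.15 is $0.14/kg.
Origin Ilesta qualifies under the Pelania–Ilesta agreement and 8319.66.15 is covered: preferential rate Free applies instead.
The additional-duty order on 8319.66.15 targets Vineth, not Ilesta; it does not apply.
Duty = $560,394.00 × 0% = $0.00.
Total = $9,360.27 + $0.00 + $95.90 + $0.00 = $9,456.17.

$9,456.17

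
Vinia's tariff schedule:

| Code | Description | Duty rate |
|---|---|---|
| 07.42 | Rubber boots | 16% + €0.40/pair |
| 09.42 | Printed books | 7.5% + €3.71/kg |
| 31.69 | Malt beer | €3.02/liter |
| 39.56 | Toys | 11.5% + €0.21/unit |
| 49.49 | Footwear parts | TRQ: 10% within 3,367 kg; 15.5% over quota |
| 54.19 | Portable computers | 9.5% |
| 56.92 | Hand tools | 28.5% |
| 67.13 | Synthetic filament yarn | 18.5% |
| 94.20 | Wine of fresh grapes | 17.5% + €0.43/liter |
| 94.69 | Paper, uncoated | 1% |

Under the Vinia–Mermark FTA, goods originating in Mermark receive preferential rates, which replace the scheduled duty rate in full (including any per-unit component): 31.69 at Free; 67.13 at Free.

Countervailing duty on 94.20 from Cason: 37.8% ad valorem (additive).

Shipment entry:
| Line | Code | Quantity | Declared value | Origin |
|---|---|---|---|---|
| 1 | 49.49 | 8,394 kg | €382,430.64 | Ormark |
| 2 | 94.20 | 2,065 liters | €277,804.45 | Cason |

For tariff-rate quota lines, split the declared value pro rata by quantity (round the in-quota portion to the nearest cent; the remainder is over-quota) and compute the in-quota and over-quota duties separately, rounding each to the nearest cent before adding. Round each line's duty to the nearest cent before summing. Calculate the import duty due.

€205,353.53

Line 1 (49.49, Ormark, 8,394 kg, €382,430.64):
Code 49.49 is under a tariff-rate quota (threshold 3,367 kg). In-quota: 3,367 kg at 10%; over-quota: 5,027 kg at 15.5%.
Pro-rata value split: in-quota = €382,430.64 × 3,367/8,394 = €153,400.52; over-quota = €382,430.64 − €153,400.52 = €229,030.12.
In-quota duty = €153,400.52 × 10% = €15,340.05. Over-quota duty = €229,030.12 × 15.5% = €35,499.67.
Line duty = €15,340.05 + €35,499.67 = €50,839.72.
Line 2 (94.20, Cason, 2,065 liters, €277,804.45):
Base rate for 94.20 is 17.5% + €0.43/liter.
Additional duty on 94.20 from Cason: +37.8%. Applied ad valorem rate: 17.5% + 37.8% = 55.3%.
Duty = €277,804.45 × 55.3% + 2,065 × €0.43 = €154,513.81.
Total = €50,839.72 + €154,513.81 = €205,353.53.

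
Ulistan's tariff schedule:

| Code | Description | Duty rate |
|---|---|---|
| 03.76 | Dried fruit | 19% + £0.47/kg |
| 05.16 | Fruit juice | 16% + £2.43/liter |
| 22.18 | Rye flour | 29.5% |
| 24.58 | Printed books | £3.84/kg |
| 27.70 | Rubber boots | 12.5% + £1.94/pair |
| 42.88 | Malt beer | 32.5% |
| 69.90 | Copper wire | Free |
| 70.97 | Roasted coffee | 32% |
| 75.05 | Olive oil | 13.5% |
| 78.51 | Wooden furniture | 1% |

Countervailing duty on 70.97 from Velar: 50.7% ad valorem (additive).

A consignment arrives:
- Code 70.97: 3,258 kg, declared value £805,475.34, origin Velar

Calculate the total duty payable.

£666,128.11

Line 1 (70.97, Velar, 3,258 kg, £805,475.34):
Base rate for 70.97 is 32%.
Additional duty on 70.97 from Velar: +50.7%. Applied ad valorem rate: 32% + 50.7% = 82.7%.
Duty = £805,475.34 × 82.7% = £666,128.11.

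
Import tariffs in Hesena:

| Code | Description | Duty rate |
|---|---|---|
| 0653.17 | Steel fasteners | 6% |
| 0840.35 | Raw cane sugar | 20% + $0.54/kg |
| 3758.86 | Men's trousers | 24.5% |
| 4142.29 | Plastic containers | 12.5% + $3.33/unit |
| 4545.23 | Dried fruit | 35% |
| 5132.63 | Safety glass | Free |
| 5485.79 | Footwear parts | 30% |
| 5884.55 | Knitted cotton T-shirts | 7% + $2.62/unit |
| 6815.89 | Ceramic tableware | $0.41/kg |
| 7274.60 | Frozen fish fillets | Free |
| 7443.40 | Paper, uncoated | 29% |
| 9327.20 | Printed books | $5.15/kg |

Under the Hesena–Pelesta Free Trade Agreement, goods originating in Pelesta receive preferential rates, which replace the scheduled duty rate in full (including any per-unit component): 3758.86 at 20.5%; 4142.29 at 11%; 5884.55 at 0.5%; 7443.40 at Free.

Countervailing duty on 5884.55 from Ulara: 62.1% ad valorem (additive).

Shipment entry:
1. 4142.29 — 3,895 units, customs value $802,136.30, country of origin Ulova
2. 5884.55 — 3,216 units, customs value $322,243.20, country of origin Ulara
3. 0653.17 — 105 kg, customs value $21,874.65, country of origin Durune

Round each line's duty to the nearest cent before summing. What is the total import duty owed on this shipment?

$345,645.84

Line 1 (4142.29, Ulova, 3,895 units, $802,136.30):
Base rate for 4142.29 is 12.5% + $3.33/unit.
4142.29 has an FTA preferential rate, but origin Ulova is not Pelesta; base rate stands.
Duty = $802,136.30 × 12.5% + 3,895 × $3.33 = $113,237.39.
Line 2 (5884.55, Ulara, 3,216 units, $322,243.20):
Base rate for 5884.55 is 7% + $2.62/unit.
5884.55 has an FTA preferential rate, but origin Ulara is not Pelesta; base rate stands.
Additional duty on 5884.55 from Ulara: +62.1%. Applied ad valorem rate: 7% + 62.1% = 69.1%.
Duty = $322,243.20 × 69.1% + 3,216 × $2.62 = $231,095.97.
Line 3 (0653.17, Durune, 105 kg, $21,874.65):
Base rate for 0653.17 is 6%.
Duty = $21,874.65 × 6% = $1,312.48.
Total = $113,237.39 + $231,095.97 + $1,312.48 = $345,645.84.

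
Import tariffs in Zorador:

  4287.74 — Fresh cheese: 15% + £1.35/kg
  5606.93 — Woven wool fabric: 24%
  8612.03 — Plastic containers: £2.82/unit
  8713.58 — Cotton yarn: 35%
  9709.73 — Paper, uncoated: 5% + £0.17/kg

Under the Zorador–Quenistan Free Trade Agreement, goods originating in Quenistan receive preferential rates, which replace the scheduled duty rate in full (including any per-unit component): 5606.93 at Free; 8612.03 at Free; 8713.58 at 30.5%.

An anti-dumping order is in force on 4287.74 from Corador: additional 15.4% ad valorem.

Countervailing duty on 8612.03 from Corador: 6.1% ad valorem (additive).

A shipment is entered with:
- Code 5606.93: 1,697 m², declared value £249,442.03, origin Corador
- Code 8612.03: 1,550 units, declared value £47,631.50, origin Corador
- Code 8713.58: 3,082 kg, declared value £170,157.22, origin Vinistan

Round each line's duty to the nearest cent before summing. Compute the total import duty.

£126,697.64

Line 1 (5606.93, Corador, 1,697 m², £249,442.03):
Base rate for 5606.93 is 24%.
5606.93 has an FTA preferential rate, but origin Corador is not Quenistan; base rate stands.
Duty = £249,442.03 × 24% = £59,866.09.
Line 2 (8612.03, Corador, 1,550 units, £47,631.50):
Base rate for 8612.03 is £2.82/unit.
8612.03 has an FTA preferential rate, but origin Corador is not Quenistan; base rate stands.
Additional duty on 8612.03 from Corador: +6.1% ad valorem. Applied ad valorem rate = 6.1%.
Duty = £47,631.50 × 6.1% + 1,550 × £2.82 = £7,276.52.
Line 3 (8713.58, Vinistan, 3,082 kg, £170,157.22):
Base rate for 8713.58 is 35%.
8713.58 has an FTA preferential rate, but origin Vinistan is not Quenistan; base rate stands.
Duty = £170,157.22 × 35% = £59,555.03.
Total = £59,866.09 + £7,276.52 + £59,555.03 = £126,697.64.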